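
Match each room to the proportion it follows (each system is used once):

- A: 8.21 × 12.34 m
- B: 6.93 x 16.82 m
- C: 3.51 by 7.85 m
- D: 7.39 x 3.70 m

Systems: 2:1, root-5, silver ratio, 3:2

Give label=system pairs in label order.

A = 12.34/8.21 ≈ 1.503 → 3:2 (1.500)
B = 16.82/6.93 ≈ 2.427 → silver ratio (2.414)
C = 7.85/3.51 ≈ 2.236 → root-5 (2.236)
D = 7.39/3.70 ≈ 1.997 → 2:1 (2.000)

A=3:2, B=silver ratio, C=root-5, D=2:1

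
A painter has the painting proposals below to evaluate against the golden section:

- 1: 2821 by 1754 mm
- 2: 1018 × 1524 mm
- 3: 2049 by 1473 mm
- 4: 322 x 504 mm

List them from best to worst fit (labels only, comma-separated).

1, 4, 2, 3

1: 2821/1754 ≈ 1.608 → |1.608 − 1.618| = 0.010
2: 1524/1018 ≈ 1.497 → |1.497 − 1.618| = 0.121
3: 2049/1473 ≈ 1.391 → |1.391 − 1.618| = 0.227
4: 504/322 ≈ 1.565 → |1.565 − 1.618| = 0.053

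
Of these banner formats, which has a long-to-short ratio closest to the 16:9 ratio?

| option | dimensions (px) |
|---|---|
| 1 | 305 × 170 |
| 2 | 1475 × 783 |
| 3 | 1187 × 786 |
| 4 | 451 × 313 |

Target 16:9 ≈ 1.778.
1: 1.794 (Δ0.016)  2: 1.884 (Δ0.106)  3: 1.510 (Δ0.268)  4: 1.441 (Δ0.337)

1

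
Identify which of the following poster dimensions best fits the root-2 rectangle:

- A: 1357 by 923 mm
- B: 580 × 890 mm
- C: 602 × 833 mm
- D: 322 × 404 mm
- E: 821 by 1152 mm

Target root-2 ≈ 1.414.
A: 1.470 (Δ0.056)  B: 1.534 (Δ0.120)  C: 1.384 (Δ0.030)  D: 1.255 (Δ0.159)  E: 1.403 (Δ0.011)

E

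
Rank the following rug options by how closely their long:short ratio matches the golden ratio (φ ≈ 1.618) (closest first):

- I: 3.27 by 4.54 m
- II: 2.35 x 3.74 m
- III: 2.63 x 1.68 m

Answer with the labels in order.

I: 4.54/3.27 ≈ 1.388 → |1.388 − 1.618| = 0.230
II: 3.74/2.35 ≈ 1.591 → |1.591 − 1.618| = 0.027
III: 2.63/1.68 ≈ 1.565 → |1.565 − 1.618| = 0.053

II, III, I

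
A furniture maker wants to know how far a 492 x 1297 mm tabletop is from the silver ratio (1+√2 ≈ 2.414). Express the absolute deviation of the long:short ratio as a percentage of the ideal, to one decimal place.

9.2%

Ratio = 1297 / 492 ≈ 2.6362.
Ideal silver ratio ≈ 2.4142. |2.6362 − 2.4142| / 2.4142 ≈ 9.20% → 9.2%.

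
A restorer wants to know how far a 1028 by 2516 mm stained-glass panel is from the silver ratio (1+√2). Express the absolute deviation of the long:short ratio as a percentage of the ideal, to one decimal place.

1.4%

Ratio = 2516 / 1028 ≈ 2.4475.
Ideal silver ratio ≈ 2.4142. |2.4475 − 2.4142| / 2.4142 ≈ 1.38% → 1.4%.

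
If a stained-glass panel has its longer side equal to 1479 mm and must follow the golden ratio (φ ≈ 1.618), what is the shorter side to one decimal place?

golden ratio ≈ 1.61803.
Shorter side = 1479 ÷ 1.61803 ≈ 914.075 → 914.1 mm.

914.1 mm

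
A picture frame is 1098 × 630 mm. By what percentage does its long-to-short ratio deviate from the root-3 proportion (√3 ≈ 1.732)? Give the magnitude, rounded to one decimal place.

0.6%

Ratio = 1098 / 630 ≈ 1.7429.
Ideal root-3 ≈ 1.7321. |1.7429 − 1.7321| / 1.7321 ≈ 0.62% → 0.6%.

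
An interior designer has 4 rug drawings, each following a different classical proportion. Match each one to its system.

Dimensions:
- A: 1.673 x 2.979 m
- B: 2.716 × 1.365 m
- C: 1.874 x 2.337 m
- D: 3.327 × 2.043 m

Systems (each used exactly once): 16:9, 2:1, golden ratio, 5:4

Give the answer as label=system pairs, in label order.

A = 2.979/1.673 ≈ 1.781 → 16:9 (1.778)
B = 2.716/1.365 ≈ 1.990 → 2:1 (2.000)
C = 2.337/1.874 ≈ 1.247 → 5:4 (1.250)
D = 3.327/2.043 ≈ 1.628 → golden ratio (1.618)

A=16:9, B=2:1, C=5:4, D=golden ratio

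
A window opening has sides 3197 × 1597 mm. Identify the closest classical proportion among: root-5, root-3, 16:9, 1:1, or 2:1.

3197/1597 ≈ 2.002. Nearest candidates are 2:1 (2.000, off by 0.002) and 16:9 (1.778, off by 0.224).

2:1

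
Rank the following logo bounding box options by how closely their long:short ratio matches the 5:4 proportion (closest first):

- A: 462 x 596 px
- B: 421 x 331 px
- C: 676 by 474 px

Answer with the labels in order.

A: 596/462 ≈ 1.290 → |1.290 − 1.250| = 0.040
B: 421/331 ≈ 1.272 → |1.272 − 1.250| = 0.022
C: 676/474 ≈ 1.426 → |1.426 − 1.250| = 0.176

B, A, C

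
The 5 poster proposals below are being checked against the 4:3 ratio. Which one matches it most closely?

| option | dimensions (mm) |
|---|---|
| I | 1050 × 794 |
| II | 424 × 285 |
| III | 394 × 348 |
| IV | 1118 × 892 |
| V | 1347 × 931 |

Ratios (long/short): I ≈ 1.322; II ≈ 1.488; III ≈ 1.132; IV ≈ 1.253; V ≈ 1.447.
4:3 ≈ 1.333; option I is nearest (Δ 0.011).

I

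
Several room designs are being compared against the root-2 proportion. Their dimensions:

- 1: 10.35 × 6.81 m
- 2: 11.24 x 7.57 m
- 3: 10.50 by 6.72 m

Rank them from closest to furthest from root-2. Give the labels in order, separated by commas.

Ratios: 1 = 10.35 / 6.81 ≈ 1.520; 2 = 11.24 / 7.57 ≈ 1.485; 3 = 10.50 / 6.72 ≈ 1.562.
|Δ from 1.414|: 1 0.106; 2 0.071; 3 0.148.

2, 1, 3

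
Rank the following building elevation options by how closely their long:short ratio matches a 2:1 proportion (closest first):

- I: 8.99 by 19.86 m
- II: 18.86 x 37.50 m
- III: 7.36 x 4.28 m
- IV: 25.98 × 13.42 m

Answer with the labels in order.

I: 19.86/8.99 ≈ 2.209 → |2.209 − 2.000| = 0.209
II: 37.50/18.86 ≈ 1.988 → |1.988 − 2.000| = 0.012
III: 7.36/4.28 ≈ 1.720 → |1.720 − 2.000| = 0.280
IV: 25.98/13.42 ≈ 1.936 → |1.936 − 2.000| = 0.064

II, IV, I, III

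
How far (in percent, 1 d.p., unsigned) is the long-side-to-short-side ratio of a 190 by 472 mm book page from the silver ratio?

2.9%

Ratio = 472 / 190 ≈ 2.4842.
Ideal silver ratio ≈ 2.4142. |2.4842 − 2.4142| / 2.4142 ≈ 2.90% → 2.9%.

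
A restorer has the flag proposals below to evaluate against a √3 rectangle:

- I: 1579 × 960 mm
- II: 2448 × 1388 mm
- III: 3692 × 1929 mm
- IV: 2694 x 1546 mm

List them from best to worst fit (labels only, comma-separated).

IV, II, I, III

Ratios: I = 1579 / 960 ≈ 1.645; II = 2448 / 1388 ≈ 1.764; III = 3692 / 1929 ≈ 1.914; IV = 2694 / 1546 ≈ 1.743.
|Δ from 1.732|: I 0.087; II 0.032; III 0.182; IV 0.011.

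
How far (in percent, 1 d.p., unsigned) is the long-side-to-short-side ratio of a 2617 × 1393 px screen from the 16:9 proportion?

5.7%

Ratio = 2617 / 1393 ≈ 1.8787.
Ideal 16:9 ≈ 1.7778. |1.8787 − 1.7778| / 1.7778 ≈ 5.68% → 5.7%.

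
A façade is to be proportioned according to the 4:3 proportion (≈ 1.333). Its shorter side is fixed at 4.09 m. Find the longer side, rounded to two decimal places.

4:3 ≈ 1.33333.
Longer side = 4.09 × 1.33333 ≈ 5.4533 → 5.45 m.

5.45 m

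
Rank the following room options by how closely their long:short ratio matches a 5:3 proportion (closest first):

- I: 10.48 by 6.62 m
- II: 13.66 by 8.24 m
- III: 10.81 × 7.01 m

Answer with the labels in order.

II, I, III

Ratios: I = 10.48 / 6.62 ≈ 1.583; II = 13.66 / 8.24 ≈ 1.658; III = 10.81 / 7.01 ≈ 1.542.
|Δ from 1.667|: I 0.084; II 0.009; III 0.125.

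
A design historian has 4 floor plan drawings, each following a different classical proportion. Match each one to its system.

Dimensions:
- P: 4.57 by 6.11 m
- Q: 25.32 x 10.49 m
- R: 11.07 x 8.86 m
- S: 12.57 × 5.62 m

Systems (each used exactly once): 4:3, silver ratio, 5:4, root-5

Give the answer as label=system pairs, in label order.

P = 6.11/4.57 ≈ 1.337 → 4:3 (1.333)
Q = 25.32/10.49 ≈ 2.414 → silver ratio (2.414)
R = 11.07/8.86 ≈ 1.249 → 5:4 (1.250)
S = 12.57/5.62 ≈ 2.237 → root-5 (2.236)

P=4:3, Q=silver ratio, R=5:4, S=root-5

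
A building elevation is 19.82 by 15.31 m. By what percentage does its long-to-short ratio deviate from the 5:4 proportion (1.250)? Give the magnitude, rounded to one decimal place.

Ratio = 19.82 / 15.31 ≈ 1.2946.
Ideal 5:4 = 1.2500. |1.2946 − 1.2500| / 1.2500 ≈ 3.57% → 3.6%.

3.6%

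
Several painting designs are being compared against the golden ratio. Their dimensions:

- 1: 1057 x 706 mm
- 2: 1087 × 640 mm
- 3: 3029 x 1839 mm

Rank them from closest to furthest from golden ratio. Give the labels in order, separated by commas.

Ratios: 1 = 1057 / 706 ≈ 1.497; 2 = 1087 / 640 ≈ 1.698; 3 = 3029 / 1839 ≈ 1.647.
|Δ from 1.618|: 1 0.121; 2 0.080; 3 0.029.

3, 2, 1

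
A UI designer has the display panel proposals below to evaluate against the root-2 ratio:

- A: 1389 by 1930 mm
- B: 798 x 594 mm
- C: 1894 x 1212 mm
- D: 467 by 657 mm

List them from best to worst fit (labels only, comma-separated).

D, A, B, C

A: 1930/1389 ≈ 1.389 → |1.389 − 1.414| = 0.025
B: 798/594 ≈ 1.343 → |1.343 − 1.414| = 0.071
C: 1894/1212 ≈ 1.563 → |1.563 − 1.414| = 0.149
D: 657/467 ≈ 1.407 → |1.407 − 1.414| = 0.007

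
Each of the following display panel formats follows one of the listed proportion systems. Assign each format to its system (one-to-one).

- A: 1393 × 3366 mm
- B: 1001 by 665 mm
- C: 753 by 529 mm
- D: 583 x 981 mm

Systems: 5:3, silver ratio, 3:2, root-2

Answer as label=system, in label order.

A = 3366/1393 ≈ 2.416 → silver ratio (2.414)
B = 1001/665 ≈ 1.505 → 3:2 (1.500)
C = 753/529 ≈ 1.423 → root-2 (1.414)
D = 981/583 ≈ 1.683 → 5:3 (1.667)

A=silver ratio, B=3:2, C=root-2, D=5:3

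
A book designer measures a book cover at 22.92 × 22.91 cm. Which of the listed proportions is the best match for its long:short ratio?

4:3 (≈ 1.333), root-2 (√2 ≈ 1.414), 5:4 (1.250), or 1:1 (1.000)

1:1

22.92/22.91 ≈ 1.000. Nearest candidates are 1:1 (1.000, off by 0.000) and 5:4 (1.250, off by 0.250).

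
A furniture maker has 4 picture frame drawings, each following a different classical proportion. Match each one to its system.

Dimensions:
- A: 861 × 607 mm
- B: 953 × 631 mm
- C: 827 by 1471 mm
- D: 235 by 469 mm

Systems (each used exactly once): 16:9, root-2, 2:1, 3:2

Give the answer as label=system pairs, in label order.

A = 861/607 ≈ 1.418 → root-2 (1.414)
B = 953/631 ≈ 1.510 → 3:2 (1.500)
C = 1471/827 ≈ 1.779 → 16:9 (1.778)
D = 469/235 ≈ 1.996 → 2:1 (2.000)

A=root-2, B=3:2, C=16:9, D=2:1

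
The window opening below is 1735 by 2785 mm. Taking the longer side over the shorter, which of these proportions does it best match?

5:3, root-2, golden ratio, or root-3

golden ratio

Ratio = 2785 / 1735 ≈ 1.605.
Distances: 5:3 1.667 (Δ 0.062); root-2 1.414 (Δ 0.191); golden ratio 1.618 (Δ 0.013); root-3 1.732 (Δ 0.127).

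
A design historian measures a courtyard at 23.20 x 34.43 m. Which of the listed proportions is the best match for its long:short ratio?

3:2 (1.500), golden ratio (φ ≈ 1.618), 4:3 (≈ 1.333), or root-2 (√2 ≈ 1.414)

3:2

Ratio = 34.43 / 23.20 ≈ 1.484.
Distances: 3:2 1.500 (Δ 0.016); golden ratio 1.618 (Δ 0.134); 4:3 1.333 (Δ 0.151); root-2 1.414 (Δ 0.070).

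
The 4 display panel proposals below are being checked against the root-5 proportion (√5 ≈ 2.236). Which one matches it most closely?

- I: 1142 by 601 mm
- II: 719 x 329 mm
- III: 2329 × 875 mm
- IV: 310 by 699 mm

Ratios (long/short): I ≈ 1.900; II ≈ 2.185; III ≈ 2.662; IV ≈ 2.255.
root-5 ≈ 2.236; option IV is nearest (Δ 0.019).

IV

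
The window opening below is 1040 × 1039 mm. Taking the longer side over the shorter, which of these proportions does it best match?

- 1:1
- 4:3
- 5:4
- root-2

1:1

1040/1039 ≈ 1.001. Nearest candidates are 1:1 (1.000, off by 0.001) and 5:4 (1.250, off by 0.249).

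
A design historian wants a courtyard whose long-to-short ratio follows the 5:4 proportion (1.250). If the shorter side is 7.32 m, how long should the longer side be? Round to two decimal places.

9.15 m

5:4 = 1.25000.
Longer side = 7.32 × 1.25000 ≈ 9.1500 → 9.15 m.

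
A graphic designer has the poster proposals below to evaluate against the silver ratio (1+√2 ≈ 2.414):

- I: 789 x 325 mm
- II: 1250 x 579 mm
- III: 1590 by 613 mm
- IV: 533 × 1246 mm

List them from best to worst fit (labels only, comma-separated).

I, IV, III, II

I: 789/325 ≈ 2.428 → |2.428 − 2.414| = 0.014
II: 1250/579 ≈ 2.159 → |2.159 − 2.414| = 0.255
III: 1590/613 ≈ 2.594 → |2.594 − 2.414| = 0.180
IV: 1246/533 ≈ 2.338 → |2.338 − 2.414| = 0.076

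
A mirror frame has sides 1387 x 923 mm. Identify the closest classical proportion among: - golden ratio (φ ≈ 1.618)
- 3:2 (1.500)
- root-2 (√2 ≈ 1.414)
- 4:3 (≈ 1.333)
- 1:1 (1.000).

3:2

Ratio = 1387 / 923 ≈ 1.503.
Distances: golden ratio 1.618 (Δ 0.115); 3:2 1.500 (Δ 0.003); root-2 1.414 (Δ 0.089); 4:3 1.333 (Δ 0.170); 1:1 1.000 (Δ 0.503).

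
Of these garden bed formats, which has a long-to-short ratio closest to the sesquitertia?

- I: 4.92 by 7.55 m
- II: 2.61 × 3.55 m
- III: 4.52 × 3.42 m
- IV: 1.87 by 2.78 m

III

Ratios (long/short): I ≈ 1.535; II ≈ 1.360; III ≈ 1.322; IV ≈ 1.487.
4:3 ≈ 1.333; option III is nearest (Δ 0.011).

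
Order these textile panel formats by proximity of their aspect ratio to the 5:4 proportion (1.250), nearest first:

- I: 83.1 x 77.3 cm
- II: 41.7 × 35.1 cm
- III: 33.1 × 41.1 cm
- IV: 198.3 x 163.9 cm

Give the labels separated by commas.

I: 83.1/77.3 ≈ 1.075 → |1.075 − 1.250| = 0.175
II: 41.7/35.1 ≈ 1.188 → |1.188 − 1.250| = 0.062
III: 41.1/33.1 ≈ 1.242 → |1.242 − 1.250| = 0.008
IV: 198.3/163.9 ≈ 1.210 → |1.210 − 1.250| = 0.040

III, IV, II, I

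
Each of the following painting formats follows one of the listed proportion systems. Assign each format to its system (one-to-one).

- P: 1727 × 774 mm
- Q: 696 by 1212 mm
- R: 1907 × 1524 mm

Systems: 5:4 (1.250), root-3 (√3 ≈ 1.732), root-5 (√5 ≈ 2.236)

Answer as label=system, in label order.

P=root-5, Q=root-3, R=5:4

Ratios: P ≈ 2.231; Q ≈ 1.741; R ≈ 1.251.
Targets: 5:4 ≈ 1.250; root-3 ≈ 1.732; root-5 ≈ 2.236.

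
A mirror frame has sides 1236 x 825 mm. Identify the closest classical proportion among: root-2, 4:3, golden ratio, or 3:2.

Ratio = 1236 / 825 ≈ 1.498.
Distances: root-2 1.414 (Δ 0.084); 4:3 1.333 (Δ 0.165); golden ratio 1.618 (Δ 0.120); 3:2 1.500 (Δ 0.002).

3:2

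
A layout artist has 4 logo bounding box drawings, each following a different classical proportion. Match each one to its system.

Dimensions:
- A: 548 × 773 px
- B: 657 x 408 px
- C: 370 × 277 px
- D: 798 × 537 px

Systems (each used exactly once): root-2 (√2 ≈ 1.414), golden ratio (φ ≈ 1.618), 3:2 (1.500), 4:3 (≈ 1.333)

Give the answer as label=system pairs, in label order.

A=root-2, B=golden ratio, C=4:3, D=3:2

A = 773/548 ≈ 1.411 → root-2 (1.414)
B = 657/408 ≈ 1.610 → golden ratio (1.618)
C = 370/277 ≈ 1.336 → 4:3 (1.333)
D = 798/537 ≈ 1.486 → 3:2 (1.500)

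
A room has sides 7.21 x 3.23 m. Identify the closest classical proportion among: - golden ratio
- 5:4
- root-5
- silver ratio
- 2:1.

Ratio = 7.21 / 3.23 ≈ 2.232.
Distances: golden ratio 1.618 (Δ 0.614); 5:4 1.250 (Δ 0.982); root-5 2.236 (Δ 0.004); silver ratio 2.414 (Δ 0.182); 2:1 2.000 (Δ 0.232).

root-5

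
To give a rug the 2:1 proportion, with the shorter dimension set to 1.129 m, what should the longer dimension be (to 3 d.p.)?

2:1 = 2.00000.
Longer side = 1.129 × 2.00000 ≈ 2.25800 → 2.258 m.

2.258 m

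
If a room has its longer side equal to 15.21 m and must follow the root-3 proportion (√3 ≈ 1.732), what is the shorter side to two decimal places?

root-3 ≈ 1.73205.
Shorter side = 15.21 ÷ 1.73205 ≈ 8.7815 → 8.78 m.

8.78 m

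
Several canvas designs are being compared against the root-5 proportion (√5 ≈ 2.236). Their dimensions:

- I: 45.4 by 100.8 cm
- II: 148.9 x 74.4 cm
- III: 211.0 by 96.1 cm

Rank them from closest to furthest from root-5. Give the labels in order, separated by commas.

I, III, II

I: 100.8/45.4 ≈ 2.220 → |2.220 − 2.236| = 0.016
II: 148.9/74.4 ≈ 2.001 → |2.001 − 2.236| = 0.235
III: 211.0/96.1 ≈ 2.196 → |2.196 − 2.236| = 0.040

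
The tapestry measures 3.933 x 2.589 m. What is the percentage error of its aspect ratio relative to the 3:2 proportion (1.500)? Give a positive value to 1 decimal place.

1.3%

Ratio = 3.933 / 2.589 ≈ 1.5191.
Ideal 3:2 = 1.5000. |1.5191 − 1.5000| / 1.5000 ≈ 1.27% → 1.3%.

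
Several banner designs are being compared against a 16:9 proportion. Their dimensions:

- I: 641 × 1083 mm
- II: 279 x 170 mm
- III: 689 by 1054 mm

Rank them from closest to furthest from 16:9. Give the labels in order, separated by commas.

Ratios: I = 1083 / 641 ≈ 1.690; II = 279 / 170 ≈ 1.641; III = 1054 / 689 ≈ 1.530.
|Δ from 1.778|: I 0.088; II 0.137; III 0.248.

I, II, III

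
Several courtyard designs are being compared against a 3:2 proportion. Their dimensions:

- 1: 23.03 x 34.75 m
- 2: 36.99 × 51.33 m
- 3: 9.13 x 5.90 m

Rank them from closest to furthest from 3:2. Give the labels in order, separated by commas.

Ratios: 1 = 34.75 / 23.03 ≈ 1.509; 2 = 51.33 / 36.99 ≈ 1.388; 3 = 9.13 / 5.90 ≈ 1.547.
|Δ from 1.500|: 1 0.009; 2 0.112; 3 0.047.

1, 3, 2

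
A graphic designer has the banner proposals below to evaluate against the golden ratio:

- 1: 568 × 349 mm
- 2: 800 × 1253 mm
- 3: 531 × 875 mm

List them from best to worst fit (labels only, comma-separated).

Ratios: 1 = 568 / 349 ≈ 1.628; 2 = 1253 / 800 ≈ 1.566; 3 = 875 / 531 ≈ 1.648.
|Δ from 1.618|: 1 0.010; 2 0.052; 3 0.030.

1, 3, 2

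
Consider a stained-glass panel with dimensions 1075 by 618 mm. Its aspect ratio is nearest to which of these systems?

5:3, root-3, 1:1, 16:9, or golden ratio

1075/618 ≈ 1.739. Nearest candidates are root-3 (1.732, off by 0.007) and 16:9 (1.778, off by 0.039).

root-3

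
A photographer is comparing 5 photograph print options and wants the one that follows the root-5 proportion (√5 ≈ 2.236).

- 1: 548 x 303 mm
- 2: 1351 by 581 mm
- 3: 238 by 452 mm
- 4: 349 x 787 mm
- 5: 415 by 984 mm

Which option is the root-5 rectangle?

4

Ratios (long/short): 1 ≈ 1.809; 2 ≈ 2.325; 3 ≈ 1.899; 4 ≈ 2.255; 5 ≈ 2.371.
root-5 ≈ 2.236; option 4 is nearest (Δ 0.019).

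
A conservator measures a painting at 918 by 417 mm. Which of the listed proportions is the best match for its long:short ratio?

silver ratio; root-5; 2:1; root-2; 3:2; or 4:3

Ratio = 918 / 417 ≈ 2.201.
Distances: silver ratio 2.414 (Δ 0.213); root-5 2.236 (Δ 0.035); 2:1 2.000 (Δ 0.201); root-2 1.414 (Δ 0.787); 3:2 1.500 (Δ 0.701); 4:3 1.333 (Δ 0.868).

root-5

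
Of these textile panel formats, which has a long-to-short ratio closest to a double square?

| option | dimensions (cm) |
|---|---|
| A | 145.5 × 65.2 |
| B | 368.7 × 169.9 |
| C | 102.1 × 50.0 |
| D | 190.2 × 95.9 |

Target 2:1 ≈ 2.000.
A: 2.232 (Δ0.232)  B: 2.170 (Δ0.170)  C: 2.042 (Δ0.042)  D: 1.983 (Δ0.017)

D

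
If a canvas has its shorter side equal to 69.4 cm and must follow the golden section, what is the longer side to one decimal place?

golden ratio ≈ 1.61803.
Longer side = 69.4 × 1.61803 ≈ 112.291 → 112.3 cm.

112.3 cm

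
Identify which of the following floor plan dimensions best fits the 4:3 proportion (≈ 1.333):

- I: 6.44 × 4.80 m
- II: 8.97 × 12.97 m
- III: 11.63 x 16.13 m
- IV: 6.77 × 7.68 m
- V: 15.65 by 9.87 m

Target 4:3 ≈ 1.333.
I: 1.342 (Δ0.009)  II: 1.446 (Δ0.113)  III: 1.387 (Δ0.054)  IV: 1.134 (Δ0.199)  V: 1.586 (Δ0.253)

I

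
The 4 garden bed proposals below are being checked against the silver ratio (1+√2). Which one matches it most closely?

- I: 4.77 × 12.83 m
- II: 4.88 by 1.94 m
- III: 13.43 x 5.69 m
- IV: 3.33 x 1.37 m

IV

Target silver ratio ≈ 2.414.
I: 2.690 (Δ0.276)  II: 2.515 (Δ0.101)  III: 2.360 (Δ0.054)  IV: 2.431 (Δ0.017)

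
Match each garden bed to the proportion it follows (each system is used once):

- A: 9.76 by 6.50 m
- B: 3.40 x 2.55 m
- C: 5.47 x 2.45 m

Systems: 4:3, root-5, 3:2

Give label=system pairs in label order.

A=3:2, B=4:3, C=root-5

Ratios: A ≈ 1.502; B ≈ 1.333; C ≈ 2.233.
Targets: 4:3 ≈ 1.333; root-5 ≈ 2.236; 3:2 ≈ 1.500.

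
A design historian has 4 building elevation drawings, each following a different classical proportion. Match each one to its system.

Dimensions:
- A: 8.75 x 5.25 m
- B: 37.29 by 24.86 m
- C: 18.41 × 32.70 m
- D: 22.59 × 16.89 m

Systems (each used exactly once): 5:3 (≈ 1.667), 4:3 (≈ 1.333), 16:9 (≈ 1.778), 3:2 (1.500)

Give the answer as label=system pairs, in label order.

A=5:3, B=3:2, C=16:9, D=4:3

Ratios: A ≈ 1.667; B ≈ 1.500; C ≈ 1.776; D ≈ 1.337.
Targets: 5:3 ≈ 1.667; 4:3 ≈ 1.333; 16:9 ≈ 1.778; 3:2 ≈ 1.500.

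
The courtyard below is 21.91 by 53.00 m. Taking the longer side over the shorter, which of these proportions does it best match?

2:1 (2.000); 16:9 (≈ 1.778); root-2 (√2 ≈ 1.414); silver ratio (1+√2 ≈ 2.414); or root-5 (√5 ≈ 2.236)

silver ratio

53.00/21.91 ≈ 2.419. Nearest candidates are silver ratio (2.414, off by 0.005) and root-5 (2.236, off by 0.183).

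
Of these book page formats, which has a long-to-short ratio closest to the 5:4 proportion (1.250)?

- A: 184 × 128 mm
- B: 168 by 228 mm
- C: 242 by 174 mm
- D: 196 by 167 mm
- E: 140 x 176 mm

Target 5:4 ≈ 1.250.
A: 1.438 (Δ0.188)  B: 1.357 (Δ0.107)  C: 1.391 (Δ0.141)  D: 1.174 (Δ0.076)  E: 1.257 (Δ0.007)

E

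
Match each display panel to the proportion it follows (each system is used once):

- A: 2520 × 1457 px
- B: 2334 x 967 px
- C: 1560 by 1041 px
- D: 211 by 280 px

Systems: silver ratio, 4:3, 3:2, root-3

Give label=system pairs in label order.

A=root-3, B=silver ratio, C=3:2, D=4:3

Ratios: A ≈ 1.730; B ≈ 2.414; C ≈ 1.499; D ≈ 1.327.
Targets: silver ratio ≈ 2.414; 4:3 ≈ 1.333; 3:2 ≈ 1.500; root-3 ≈ 1.732.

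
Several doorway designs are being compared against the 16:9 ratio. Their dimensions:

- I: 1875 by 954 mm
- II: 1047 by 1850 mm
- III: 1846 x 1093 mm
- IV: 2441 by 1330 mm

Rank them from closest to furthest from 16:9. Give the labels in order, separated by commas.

II, IV, III, I

Ratios: I = 1875 / 954 ≈ 1.965; II = 1850 / 1047 ≈ 1.767; III = 1846 / 1093 ≈ 1.689; IV = 2441 / 1330 ≈ 1.835.
|Δ from 1.778|: I 0.187; II 0.011; III 0.089; IV 0.057.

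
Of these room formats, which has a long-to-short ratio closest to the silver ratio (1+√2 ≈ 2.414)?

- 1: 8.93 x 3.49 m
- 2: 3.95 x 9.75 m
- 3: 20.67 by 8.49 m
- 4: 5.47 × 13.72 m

Target silver ratio ≈ 2.414.
1: 2.559 (Δ0.145)  2: 2.468 (Δ0.054)  3: 2.435 (Δ0.021)  4: 2.508 (Δ0.094)

3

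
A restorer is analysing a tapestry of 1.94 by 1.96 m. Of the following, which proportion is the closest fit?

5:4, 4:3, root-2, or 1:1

1.96/1.94 ≈ 1.010. Nearest candidates are 1:1 (1.000, off by 0.010) and 5:4 (1.250, off by 0.240).

1:1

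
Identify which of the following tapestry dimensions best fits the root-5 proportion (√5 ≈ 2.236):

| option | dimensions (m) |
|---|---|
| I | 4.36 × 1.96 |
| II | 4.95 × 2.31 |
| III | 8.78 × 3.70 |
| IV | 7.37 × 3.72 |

Ratios (long/short): I ≈ 2.224; II ≈ 2.143; III ≈ 2.373; IV ≈ 1.981.
root-5 ≈ 2.236; option I is nearest (Δ 0.012).

I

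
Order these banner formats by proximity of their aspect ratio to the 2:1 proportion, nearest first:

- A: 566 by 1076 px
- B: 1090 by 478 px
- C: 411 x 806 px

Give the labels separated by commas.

C, A, B

A: 1076/566 ≈ 1.901 → |1.901 − 2.000| = 0.099
B: 1090/478 ≈ 2.280 → |2.280 − 2.000| = 0.280
C: 806/411 ≈ 1.961 → |1.961 − 2.000| = 0.039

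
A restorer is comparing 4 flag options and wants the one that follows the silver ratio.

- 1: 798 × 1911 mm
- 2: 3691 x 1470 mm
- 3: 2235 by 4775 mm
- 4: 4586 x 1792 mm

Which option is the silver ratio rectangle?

Target silver ratio ≈ 2.414.
1: 2.395 (Δ0.019)  2: 2.511 (Δ0.097)  3: 2.136 (Δ0.278)  4: 2.559 (Δ0.145)

1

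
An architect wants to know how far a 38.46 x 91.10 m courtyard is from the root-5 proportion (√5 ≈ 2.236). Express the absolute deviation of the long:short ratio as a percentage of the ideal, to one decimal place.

Ratio = 91.10 / 38.46 ≈ 2.3687.
Ideal root-5 ≈ 2.2361. |2.3687 − 2.2361| / 2.2361 ≈ 5.93% → 5.9%.

5.9%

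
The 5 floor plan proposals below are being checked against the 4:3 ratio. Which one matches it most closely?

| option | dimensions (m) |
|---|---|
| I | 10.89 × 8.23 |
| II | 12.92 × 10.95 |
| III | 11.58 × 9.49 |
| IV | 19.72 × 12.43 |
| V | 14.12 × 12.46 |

I

Ratios (long/short): I ≈ 1.323; II ≈ 1.180; III ≈ 1.220; IV ≈ 1.586; V ≈ 1.133.
4:3 ≈ 1.333; option I is nearest (Δ 0.010).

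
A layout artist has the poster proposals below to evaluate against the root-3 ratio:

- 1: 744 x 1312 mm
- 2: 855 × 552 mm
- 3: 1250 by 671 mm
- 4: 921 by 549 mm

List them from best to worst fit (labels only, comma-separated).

Ratios: 1 = 1312 / 744 ≈ 1.763; 2 = 855 / 552 ≈ 1.549; 3 = 1250 / 671 ≈ 1.863; 4 = 921 / 549 ≈ 1.678.
|Δ from 1.732|: 1 0.031; 2 0.183; 3 0.131; 4 0.054.

1, 4, 3, 2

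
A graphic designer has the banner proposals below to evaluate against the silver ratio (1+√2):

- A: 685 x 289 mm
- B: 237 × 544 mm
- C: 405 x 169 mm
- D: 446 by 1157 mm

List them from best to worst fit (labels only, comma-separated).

Ratios: A = 685 / 289 ≈ 2.370; B = 544 / 237 ≈ 2.295; C = 405 / 169 ≈ 2.396; D = 1157 / 446 ≈ 2.594.
|Δ from 2.414|: A 0.044; B 0.119; C 0.018; D 0.180.

C, A, B, D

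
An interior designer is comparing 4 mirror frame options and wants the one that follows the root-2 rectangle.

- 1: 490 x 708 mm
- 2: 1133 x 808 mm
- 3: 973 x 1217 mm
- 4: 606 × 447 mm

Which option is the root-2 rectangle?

Ratios (long/short): 1 ≈ 1.445; 2 ≈ 1.402; 3 ≈ 1.251; 4 ≈ 1.356.
root-2 ≈ 1.414; option 2 is nearest (Δ 0.012).

2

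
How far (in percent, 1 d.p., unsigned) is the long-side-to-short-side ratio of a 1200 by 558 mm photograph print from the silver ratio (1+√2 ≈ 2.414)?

10.9%

Ratio = 1200 / 558 ≈ 2.1505.
Ideal silver ratio ≈ 2.4142. |2.1505 − 2.4142| / 2.4142 ≈ 10.92% → 10.9%.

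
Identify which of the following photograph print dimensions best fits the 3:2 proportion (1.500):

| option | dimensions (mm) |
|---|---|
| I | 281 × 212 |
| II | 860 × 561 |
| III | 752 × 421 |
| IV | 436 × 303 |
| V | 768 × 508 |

V

Ratios (long/short): I ≈ 1.325; II ≈ 1.533; III ≈ 1.786; IV ≈ 1.439; V ≈ 1.512.
3:2 ≈ 1.500; option V is nearest (Δ 0.012).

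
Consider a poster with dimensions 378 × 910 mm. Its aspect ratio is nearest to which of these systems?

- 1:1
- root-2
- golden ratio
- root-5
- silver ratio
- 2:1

910/378 ≈ 2.407. Nearest candidates are silver ratio (2.414, off by 0.007) and root-5 (2.236, off by 0.171).

silver ratio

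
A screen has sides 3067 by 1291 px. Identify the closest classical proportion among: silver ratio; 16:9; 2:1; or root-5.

silver ratio

3067/1291 ≈ 2.376. Nearest candidates are silver ratio (2.414, off by 0.038) and root-5 (2.236, off by 0.140).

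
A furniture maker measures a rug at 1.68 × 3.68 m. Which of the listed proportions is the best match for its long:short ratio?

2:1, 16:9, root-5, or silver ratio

Ratio = 3.68 / 1.68 ≈ 2.190.
Distances: 2:1 2.000 (Δ 0.190); 16:9 1.778 (Δ 0.412); root-5 2.236 (Δ 0.046); silver ratio 2.414 (Δ 0.224).

root-5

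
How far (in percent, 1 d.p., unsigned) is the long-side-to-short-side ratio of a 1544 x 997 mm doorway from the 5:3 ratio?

7.1%

Ratio = 1544 / 997 ≈ 1.5486.
Ideal 5:3 ≈ 1.6667. |1.5486 − 1.6667| / 1.6667 ≈ 7.09% → 7.1%.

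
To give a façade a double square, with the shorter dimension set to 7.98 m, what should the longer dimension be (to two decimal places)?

2:1 = 2.00000.
Longer side = 7.98 × 2.00000 ≈ 15.9600 → 15.96 m.

15.96 m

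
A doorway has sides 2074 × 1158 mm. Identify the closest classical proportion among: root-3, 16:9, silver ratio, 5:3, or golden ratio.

2074/1158 ≈ 1.791. Nearest candidates are 16:9 (1.778, off by 0.013) and root-3 (1.732, off by 0.059).

16:9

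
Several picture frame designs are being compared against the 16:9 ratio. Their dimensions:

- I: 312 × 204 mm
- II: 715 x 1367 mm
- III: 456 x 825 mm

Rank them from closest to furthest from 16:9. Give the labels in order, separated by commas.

Ratios: I = 312 / 204 ≈ 1.529; II = 1367 / 715 ≈ 1.912; III = 825 / 456 ≈ 1.809.
|Δ from 1.778|: I 0.249; II 0.134; III 0.031.

III, II, I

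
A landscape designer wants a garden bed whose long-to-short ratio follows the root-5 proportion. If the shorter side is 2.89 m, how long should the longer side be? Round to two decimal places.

root-5 ≈ 2.23607.
Longer side = 2.89 × 2.23607 ≈ 6.4622 → 6.46 m.

6.46 m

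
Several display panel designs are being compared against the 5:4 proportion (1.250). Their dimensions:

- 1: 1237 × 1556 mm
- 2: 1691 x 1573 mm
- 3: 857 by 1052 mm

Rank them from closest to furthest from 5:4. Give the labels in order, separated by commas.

1, 3, 2

1: 1556/1237 ≈ 1.258 → |1.258 − 1.250| = 0.008
2: 1691/1573 ≈ 1.075 → |1.075 − 1.250| = 0.175
3: 1052/857 ≈ 1.228 → |1.228 − 1.250| = 0.022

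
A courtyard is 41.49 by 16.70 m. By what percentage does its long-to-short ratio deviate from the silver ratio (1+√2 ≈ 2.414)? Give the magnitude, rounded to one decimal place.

Ratio = 41.49 / 16.70 ≈ 2.4844.
Ideal silver ratio ≈ 2.4142. |2.4844 − 2.4142| / 2.4142 ≈ 2.91% → 2.9%.

2.9%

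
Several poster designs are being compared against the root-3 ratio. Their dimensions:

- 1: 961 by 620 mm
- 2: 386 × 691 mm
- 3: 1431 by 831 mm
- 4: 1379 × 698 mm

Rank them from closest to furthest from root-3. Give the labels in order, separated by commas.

1: 961/620 ≈ 1.550 → |1.550 − 1.732| = 0.182
2: 691/386 ≈ 1.790 → |1.790 − 1.732| = 0.058
3: 1431/831 ≈ 1.722 → |1.722 − 1.732| = 0.010
4: 1379/698 ≈ 1.976 → |1.976 − 1.732| = 0.244

3, 2, 1, 4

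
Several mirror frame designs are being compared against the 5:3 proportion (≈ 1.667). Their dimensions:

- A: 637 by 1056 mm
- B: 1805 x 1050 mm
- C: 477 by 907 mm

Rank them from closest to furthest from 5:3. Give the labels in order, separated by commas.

Ratios: A = 1056 / 637 ≈ 1.658; B = 1805 / 1050 ≈ 1.719; C = 907 / 477 ≈ 1.901.
|Δ from 1.667|: A 0.009; B 0.052; C 0.234.

A, B, C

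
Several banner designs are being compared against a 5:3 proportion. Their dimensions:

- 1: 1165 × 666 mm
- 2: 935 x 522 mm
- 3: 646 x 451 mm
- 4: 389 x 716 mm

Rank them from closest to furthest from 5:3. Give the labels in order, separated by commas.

1: 1165/666 ≈ 1.749 → |1.749 − 1.667| = 0.082
2: 935/522 ≈ 1.791 → |1.791 − 1.667| = 0.124
3: 646/451 ≈ 1.432 → |1.432 − 1.667| = 0.235
4: 716/389 ≈ 1.841 → |1.841 − 1.667| = 0.174

1, 2, 4, 3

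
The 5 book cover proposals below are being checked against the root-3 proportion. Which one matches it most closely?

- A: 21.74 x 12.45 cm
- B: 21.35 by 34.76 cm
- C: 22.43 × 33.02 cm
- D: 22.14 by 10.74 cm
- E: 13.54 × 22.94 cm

Ratios (long/short): A ≈ 1.746; B ≈ 1.628; C ≈ 1.472; D ≈ 2.061; E ≈ 1.694.
root-3 ≈ 1.732; option A is nearest (Δ 0.014).

A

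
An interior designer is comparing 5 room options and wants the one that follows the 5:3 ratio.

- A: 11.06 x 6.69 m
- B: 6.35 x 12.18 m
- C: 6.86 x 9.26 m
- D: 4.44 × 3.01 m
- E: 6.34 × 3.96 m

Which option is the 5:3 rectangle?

Target 5:3 ≈ 1.667.
A: 1.653 (Δ0.014)  B: 1.918 (Δ0.251)  C: 1.350 (Δ0.317)  D: 1.475 (Δ0.192)  E: 1.601 (Δ0.066)

A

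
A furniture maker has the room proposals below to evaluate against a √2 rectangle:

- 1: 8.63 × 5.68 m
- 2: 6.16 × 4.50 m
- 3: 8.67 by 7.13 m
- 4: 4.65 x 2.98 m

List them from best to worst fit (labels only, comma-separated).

2, 1, 4, 3

Ratios: 1 = 8.63 / 5.68 ≈ 1.519; 2 = 6.16 / 4.50 ≈ 1.369; 3 = 8.67 / 7.13 ≈ 1.216; 4 = 4.65 / 2.98 ≈ 1.560.
|Δ from 1.414|: 1 0.105; 2 0.045; 3 0.198; 4 0.146.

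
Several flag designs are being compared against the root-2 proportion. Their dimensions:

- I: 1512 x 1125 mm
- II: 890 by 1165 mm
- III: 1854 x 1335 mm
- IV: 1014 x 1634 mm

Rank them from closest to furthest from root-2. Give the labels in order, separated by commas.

III, I, II, IV

Ratios: I = 1512 / 1125 ≈ 1.344; II = 1165 / 890 ≈ 1.309; III = 1854 / 1335 ≈ 1.389; IV = 1634 / 1014 ≈ 1.611.
|Δ from 1.414|: I 0.070; II 0.105; III 0.025; IV 0.197.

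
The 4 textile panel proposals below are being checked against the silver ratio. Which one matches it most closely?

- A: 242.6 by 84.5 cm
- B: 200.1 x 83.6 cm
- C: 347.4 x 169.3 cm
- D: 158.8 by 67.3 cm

B

Target silver ratio ≈ 2.414.
A: 2.871 (Δ0.457)  B: 2.394 (Δ0.020)  C: 2.052 (Δ0.362)  D: 2.360 (Δ0.054)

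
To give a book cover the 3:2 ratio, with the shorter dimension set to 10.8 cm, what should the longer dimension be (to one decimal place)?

16.2 cm

3:2 = 1.50000.
Longer side = 10.8 × 1.50000 ≈ 16.200 → 16.2 cm.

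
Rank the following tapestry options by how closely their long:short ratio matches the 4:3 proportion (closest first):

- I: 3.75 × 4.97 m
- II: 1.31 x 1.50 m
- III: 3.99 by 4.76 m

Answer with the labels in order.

Ratios: I = 4.97 / 3.75 ≈ 1.325; II = 1.50 / 1.31 ≈ 1.145; III = 4.76 / 3.99 ≈ 1.193.
|Δ from 1.333|: I 0.008; II 0.188; III 0.140.

I, III, II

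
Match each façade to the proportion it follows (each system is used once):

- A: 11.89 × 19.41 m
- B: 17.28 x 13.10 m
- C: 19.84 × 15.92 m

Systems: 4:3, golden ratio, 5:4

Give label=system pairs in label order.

A = 19.41/11.89 ≈ 1.632 → golden ratio (1.618)
B = 17.28/13.10 ≈ 1.319 → 4:3 (1.333)
C = 19.84/15.92 ≈ 1.246 → 5:4 (1.250)

A=golden ratio, B=4:3, C=5:4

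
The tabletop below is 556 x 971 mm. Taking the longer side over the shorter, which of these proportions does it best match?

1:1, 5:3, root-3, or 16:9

root-3

Ratio = 971 / 556 ≈ 1.746.
Distances: 1:1 1.000 (Δ 0.746); 5:3 1.667 (Δ 0.079); root-3 1.732 (Δ 0.014); 16:9 1.778 (Δ 0.032).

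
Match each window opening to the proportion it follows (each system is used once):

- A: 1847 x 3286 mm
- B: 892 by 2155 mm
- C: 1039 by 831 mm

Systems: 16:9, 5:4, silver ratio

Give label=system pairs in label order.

A = 3286/1847 ≈ 1.779 → 16:9 (1.778)
B = 2155/892 ≈ 2.416 → silver ratio (2.414)
C = 1039/831 ≈ 1.250 → 5:4 (1.250)

A=16:9, B=silver ratio, C=5:4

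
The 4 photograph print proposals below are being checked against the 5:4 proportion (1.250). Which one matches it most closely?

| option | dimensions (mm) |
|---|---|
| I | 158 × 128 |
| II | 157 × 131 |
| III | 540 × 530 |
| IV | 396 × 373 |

I

Target 5:4 ≈ 1.250.
I: 1.234 (Δ0.016)  II: 1.198 (Δ0.052)  III: 1.019 (Δ0.231)  IV: 1.062 (Δ0.188)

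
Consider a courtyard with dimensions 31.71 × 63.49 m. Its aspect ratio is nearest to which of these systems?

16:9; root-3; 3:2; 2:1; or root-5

Ratio = 63.49 / 31.71 ≈ 2.002.
Distances: 16:9 1.778 (Δ 0.224); root-3 1.732 (Δ 0.270); 3:2 1.500 (Δ 0.502); 2:1 2.000 (Δ 0.002); root-5 2.236 (Δ 0.234).

2:1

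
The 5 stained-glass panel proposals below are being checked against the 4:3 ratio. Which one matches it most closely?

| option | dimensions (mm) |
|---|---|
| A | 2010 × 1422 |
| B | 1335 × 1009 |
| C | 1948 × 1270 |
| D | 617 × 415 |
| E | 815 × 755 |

B

Ratios (long/short): A ≈ 1.414; B ≈ 1.323; C ≈ 1.534; D ≈ 1.487; E ≈ 1.079.
4:3 ≈ 1.333; option B is nearest (Δ 0.010).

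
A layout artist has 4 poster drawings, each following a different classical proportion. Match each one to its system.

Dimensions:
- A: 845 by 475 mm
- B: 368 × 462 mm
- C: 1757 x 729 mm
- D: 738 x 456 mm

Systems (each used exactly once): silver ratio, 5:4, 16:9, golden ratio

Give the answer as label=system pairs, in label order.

A = 845/475 ≈ 1.779 → 16:9 (1.778)
B = 462/368 ≈ 1.255 → 5:4 (1.250)
C = 1757/729 ≈ 2.410 → silver ratio (2.414)
D = 738/456 ≈ 1.618 → golden ratio (1.618)

A=16:9, B=5:4, C=silver ratio, D=golden ratio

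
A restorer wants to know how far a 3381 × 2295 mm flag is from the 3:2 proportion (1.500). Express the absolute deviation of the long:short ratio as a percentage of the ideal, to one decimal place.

Ratio = 3381 / 2295 ≈ 1.4732.
Ideal 3:2 = 1.5000. |1.4732 − 1.5000| / 1.5000 ≈ 1.79% → 1.8%.

1.8%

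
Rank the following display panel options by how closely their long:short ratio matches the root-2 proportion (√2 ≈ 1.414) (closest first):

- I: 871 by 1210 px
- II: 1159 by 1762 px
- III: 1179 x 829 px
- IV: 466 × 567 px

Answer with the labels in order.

III, I, II, IV

I: 1210/871 ≈ 1.389 → |1.389 − 1.414| = 0.025
II: 1762/1159 ≈ 1.520 → |1.520 − 1.414| = 0.106
III: 1179/829 ≈ 1.422 → |1.422 − 1.414| = 0.008
IV: 567/466 ≈ 1.217 → |1.217 − 1.414| = 0.197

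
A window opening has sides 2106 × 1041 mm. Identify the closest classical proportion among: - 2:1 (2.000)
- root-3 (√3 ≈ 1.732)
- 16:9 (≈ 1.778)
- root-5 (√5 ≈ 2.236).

Ratio = 2106 / 1041 ≈ 2.023.
Distances: 2:1 2.000 (Δ 0.023); root-3 1.732 (Δ 0.291); 16:9 1.778 (Δ 0.245); root-5 2.236 (Δ 0.213).

2:1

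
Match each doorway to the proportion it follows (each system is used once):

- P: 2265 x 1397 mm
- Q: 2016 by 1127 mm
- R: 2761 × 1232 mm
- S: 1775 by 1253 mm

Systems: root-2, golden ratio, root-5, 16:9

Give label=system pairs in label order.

P = 2265/1397 ≈ 1.621 → golden ratio (1.618)
Q = 2016/1127 ≈ 1.789 → 16:9 (1.778)
R = 2761/1232 ≈ 2.241 → root-5 (2.236)
S = 1775/1253 ≈ 1.417 → root-2 (1.414)

P=golden ratio, Q=16:9, R=root-5, S=root-2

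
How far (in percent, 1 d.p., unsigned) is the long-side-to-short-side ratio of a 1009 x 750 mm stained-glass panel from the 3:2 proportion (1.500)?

10.3%

Ratio = 1009 / 750 ≈ 1.3453.
Ideal 3:2 = 1.5000. |1.3453 − 1.5000| / 1.5000 ≈ 10.31% → 10.3%.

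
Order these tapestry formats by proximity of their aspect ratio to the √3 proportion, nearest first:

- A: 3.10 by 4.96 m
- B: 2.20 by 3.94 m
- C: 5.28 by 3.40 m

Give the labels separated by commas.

B, A, C

Ratios: A = 4.96 / 3.10 ≈ 1.600; B = 3.94 / 2.20 ≈ 1.791; C = 5.28 / 3.40 ≈ 1.553.
|Δ from 1.732|: A 0.132; B 0.059; C 0.179.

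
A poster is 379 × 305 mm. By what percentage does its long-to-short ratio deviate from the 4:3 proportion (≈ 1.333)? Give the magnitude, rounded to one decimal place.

Ratio = 379 / 305 ≈ 1.2426.
Ideal 4:3 ≈ 1.3333. |1.2426 − 1.3333| / 1.3333 ≈ 6.80% → 6.8%.

6.8%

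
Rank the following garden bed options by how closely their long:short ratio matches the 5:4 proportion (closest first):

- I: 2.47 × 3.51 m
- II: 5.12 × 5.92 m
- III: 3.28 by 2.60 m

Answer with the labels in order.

III, II, I

Ratios: I = 3.51 / 2.47 ≈ 1.421; II = 5.92 / 5.12 ≈ 1.156; III = 3.28 / 2.60 ≈ 1.262.
|Δ from 1.250|: I 0.171; II 0.094; III 0.012.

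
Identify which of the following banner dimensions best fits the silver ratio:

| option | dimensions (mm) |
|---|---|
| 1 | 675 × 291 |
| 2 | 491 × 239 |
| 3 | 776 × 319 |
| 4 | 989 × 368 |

3

Target silver ratio ≈ 2.414.
1: 2.320 (Δ0.094)  2: 2.054 (Δ0.360)  3: 2.433 (Δ0.019)  4: 2.688 (Δ0.274)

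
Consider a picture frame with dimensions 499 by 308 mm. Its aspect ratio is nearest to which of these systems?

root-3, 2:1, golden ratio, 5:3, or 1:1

golden ratio

Ratio = 499 / 308 ≈ 1.620.
Distances: root-3 1.732 (Δ 0.112); 2:1 2.000 (Δ 0.380); golden ratio 1.618 (Δ 0.002); 5:3 1.667 (Δ 0.047); 1:1 1.000 (Δ 0.620).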